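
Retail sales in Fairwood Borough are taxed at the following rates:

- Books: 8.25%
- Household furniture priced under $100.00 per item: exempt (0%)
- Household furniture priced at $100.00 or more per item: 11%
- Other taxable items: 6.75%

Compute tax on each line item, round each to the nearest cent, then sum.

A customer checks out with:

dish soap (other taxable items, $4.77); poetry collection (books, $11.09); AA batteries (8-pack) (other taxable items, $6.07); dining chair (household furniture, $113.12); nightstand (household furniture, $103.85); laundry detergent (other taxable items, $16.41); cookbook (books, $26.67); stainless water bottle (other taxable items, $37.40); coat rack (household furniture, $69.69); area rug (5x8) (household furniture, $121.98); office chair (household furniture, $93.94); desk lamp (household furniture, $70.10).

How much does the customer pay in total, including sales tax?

$719.84

Dish soap $4.77: other taxable items → 6.75% → $0.32
Poetry collection $11.09: books → 8.25% → $0.91
AA batteries (8-pack) $6.07: other taxable items → 6.75% → $0.41
Dining chair $113.12: household furniture, $100.00 or more → 11% → $12.44
Nightstand $103.85: household furniture, $100.00 or more → 11% → $11.42
Laundry detergent $16.41: other taxable items → 6.75% → $1.11
Cookbook $26.67: books → 8.25% → $2.20
Stainless water bottle $37.40: other taxable items → 6.75% → $2.52
Coat rack $69.69: household furniture, under $100.00 → 0% → $0.00
Area rug (5x8) $121.98: household furniture, $100.00 or more → 11% → $13.42
Office chair $93.94: household furniture, under $100.00 → 0% → $0.00
Desk lamp $70.10: household furniture, under $100.00 → 0% → $0.00
Subtotal = $675.09; tax = $44.75; total due = $719.84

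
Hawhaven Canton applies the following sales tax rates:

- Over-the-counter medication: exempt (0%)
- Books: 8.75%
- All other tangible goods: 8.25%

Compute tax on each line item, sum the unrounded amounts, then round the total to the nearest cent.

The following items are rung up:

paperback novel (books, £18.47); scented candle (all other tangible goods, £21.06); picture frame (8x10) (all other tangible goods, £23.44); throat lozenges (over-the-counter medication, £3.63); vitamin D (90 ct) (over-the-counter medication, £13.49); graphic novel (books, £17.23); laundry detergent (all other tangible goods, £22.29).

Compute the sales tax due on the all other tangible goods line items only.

Scented candle £21.06: all other tangible goods → 8.25% → £1.73745
Picture frame (8x10) £23.44: all other tangible goods → 8.25% → £1.9338
Laundry detergent £22.29: all other tangible goods → 8.25% → £1.838925
Tax on all other tangible goods: unrounded sum = £5.510175 → £5.51

£5.51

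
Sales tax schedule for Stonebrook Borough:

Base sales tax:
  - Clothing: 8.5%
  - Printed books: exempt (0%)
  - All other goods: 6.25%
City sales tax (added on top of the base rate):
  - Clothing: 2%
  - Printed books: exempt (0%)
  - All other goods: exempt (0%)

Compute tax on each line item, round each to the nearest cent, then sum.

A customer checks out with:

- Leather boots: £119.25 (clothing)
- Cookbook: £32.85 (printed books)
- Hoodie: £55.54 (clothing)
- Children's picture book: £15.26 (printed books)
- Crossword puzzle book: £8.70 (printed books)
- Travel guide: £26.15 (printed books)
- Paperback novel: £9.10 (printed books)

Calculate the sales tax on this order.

£18.35

Leather boots £119.25: clothing → 8.5% + 2% city = 10.5% → £12.52
Cookbook £32.85: printed books → 0% + 0% city = 0% → £0.00
Hoodie £55.54: clothing → 8.5% + 2% city = 10.5% → £5.83
Children's picture book £15.26: printed books → 0% + 0% city = 0% → £0.00
Crossword puzzle book £8.70: printed books → 0% + 0% city = 0% → £0.00
Travel guide £26.15: printed books → 0% + 0% city = 0% → £0.00
Paperback novel £9.10: printed books → 0% + 0% city = 0% → £0.00
Total tax = £12.52 + £5.83 = £18.35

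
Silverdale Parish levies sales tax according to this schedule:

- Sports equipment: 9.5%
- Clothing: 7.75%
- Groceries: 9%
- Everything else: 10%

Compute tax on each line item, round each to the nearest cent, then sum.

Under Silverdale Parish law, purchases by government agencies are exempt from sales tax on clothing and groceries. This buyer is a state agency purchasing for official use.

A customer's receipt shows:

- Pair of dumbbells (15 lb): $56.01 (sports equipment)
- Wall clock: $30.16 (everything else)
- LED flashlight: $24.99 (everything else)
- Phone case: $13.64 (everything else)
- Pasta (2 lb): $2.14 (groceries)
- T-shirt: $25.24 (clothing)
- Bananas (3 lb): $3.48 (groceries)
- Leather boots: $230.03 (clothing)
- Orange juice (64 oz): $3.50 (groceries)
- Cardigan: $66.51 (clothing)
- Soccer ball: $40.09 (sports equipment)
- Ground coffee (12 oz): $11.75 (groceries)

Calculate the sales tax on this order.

$16.01

Pair of dumbbells (15 lb) $56.01: sports equipment → 9.5% → $5.32
Wall clock $30.16: everything else → 10% → $3.02
LED flashlight $24.99: everything else → 10% → $2.50
Phone case $13.64: everything else → 10% → $1.36
Pasta (2 lb) $2.14: groceries, buyer-exempt → 0% → $0.00
T-shirt $25.24: clothing, buyer-exempt → 0% → $0.00
Bananas (3 lb) $3.48: groceries, buyer-exempt → 0% → $0.00
Leather boots $230.03: clothing, buyer-exempt → 0% → $0.00
Orange juice (64 oz) $3.50: groceries, buyer-exempt → 0% → $0.00
Cardigan $66.51: clothing, buyer-exempt → 0% → $0.00
Soccer ball $40.09: sports equipment → 9.5% → $3.81
Ground coffee (12 oz) $11.75: groceries, buyer-exempt → 0% → $0.00
Total tax = $5.32 + $3.02 + $2.50 + $1.36 + $3.81 = $16.01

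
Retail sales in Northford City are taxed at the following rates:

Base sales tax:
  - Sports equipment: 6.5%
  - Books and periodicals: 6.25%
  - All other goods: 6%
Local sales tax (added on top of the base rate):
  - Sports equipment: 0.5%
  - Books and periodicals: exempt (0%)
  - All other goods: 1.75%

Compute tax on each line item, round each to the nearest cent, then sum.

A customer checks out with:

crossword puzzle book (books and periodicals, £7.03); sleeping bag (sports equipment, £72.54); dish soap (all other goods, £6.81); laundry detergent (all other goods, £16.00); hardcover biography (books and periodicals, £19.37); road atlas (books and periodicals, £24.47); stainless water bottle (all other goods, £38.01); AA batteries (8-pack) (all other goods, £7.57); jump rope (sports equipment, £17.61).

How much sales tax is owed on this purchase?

Crossword puzzle book £7.03: books and periodicals → 6.25% + 0% local = 6.25% → £0.44
Sleeping bag £72.54: sports equipment → 6.5% + 0.5% local = 7% → £5.08
Dish soap £6.81: all other goods → 6% + 1.75% local = 7.75% → £0.53
Laundry detergent £16.00: all other goods → 6% + 1.75% local = 7.75% → £1.24
Hardcover biography £19.37: books and periodicals → 6.25% + 0% local = 6.25% → £1.21
Road atlas £24.47: books and periodicals → 6.25% + 0% local = 6.25% → £1.53
Stainless water bottle £38.01: all other goods → 6% + 1.75% local = 7.75% → £2.95
AA batteries (8-pack) £7.57: all other goods → 6% + 1.75% local = 7.75% → £0.59
Jump rope £17.61: sports equipment → 6.5% + 0.5% local = 7% → £1.23
Total tax = £0.44 + £5.08 + £0.53 + £1.24 + £1.21 + £1.53 + £2.95 + £0.59 + £1.23 = £14.80

£14.80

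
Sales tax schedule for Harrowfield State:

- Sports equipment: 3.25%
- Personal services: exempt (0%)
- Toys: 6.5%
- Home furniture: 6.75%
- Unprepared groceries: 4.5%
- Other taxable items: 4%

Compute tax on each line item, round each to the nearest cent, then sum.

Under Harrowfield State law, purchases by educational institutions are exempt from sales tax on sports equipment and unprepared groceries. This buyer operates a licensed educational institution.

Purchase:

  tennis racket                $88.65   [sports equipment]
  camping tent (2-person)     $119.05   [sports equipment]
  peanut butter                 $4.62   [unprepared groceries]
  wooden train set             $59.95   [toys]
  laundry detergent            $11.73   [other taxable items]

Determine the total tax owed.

Tennis racket $88.65: sports equipment, buyer-exempt → 0% → $0.00
Camping tent (2-person) $119.05: sports equipment, buyer-exempt → 0% → $0.00
Peanut butter $4.62: unprepared groceries, buyer-exempt → 0% → $0.00
Wooden train set $59.95: toys → 6.5% → $3.90
Laundry detergent $11.73: other taxable items → 4% → $0.47
Total tax = $3.90 + $0.47 = $4.37

$4.37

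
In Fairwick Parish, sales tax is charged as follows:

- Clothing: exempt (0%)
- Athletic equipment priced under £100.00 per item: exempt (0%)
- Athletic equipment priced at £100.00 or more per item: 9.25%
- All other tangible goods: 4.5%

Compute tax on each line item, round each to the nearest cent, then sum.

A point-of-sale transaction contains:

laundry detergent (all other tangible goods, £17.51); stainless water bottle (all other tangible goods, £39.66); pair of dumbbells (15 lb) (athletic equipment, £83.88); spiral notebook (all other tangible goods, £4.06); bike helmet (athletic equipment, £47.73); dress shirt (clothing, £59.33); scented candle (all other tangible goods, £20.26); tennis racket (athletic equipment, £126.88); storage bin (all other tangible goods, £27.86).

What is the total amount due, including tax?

Laundry detergent £17.51: all other tangible goods → 4.5% → £0.79
Stainless water bottle £39.66: all other tangible goods → 4.5% → £1.78
Pair of dumbbells (15 lb) £83.88: athletic equipment, under £100.00 → 0% → £0.00
Spiral notebook £4.06: all other tangible goods → 4.5% → £0.18
Bike helmet £47.73: athletic equipment, under £100.00 → 0% → £0.00
Dress shirt £59.33: clothing → 0% → £0.00
Scented candle £20.26: all other tangible goods → 4.5% → £0.91
Tennis racket £126.88: athletic equipment, £100.00 or more → 9.25% → £11.74
Storage bin £27.86: all other tangible goods → 4.5% → £1.25
Subtotal = £427.17; tax = £16.65; total due = £443.82

£443.82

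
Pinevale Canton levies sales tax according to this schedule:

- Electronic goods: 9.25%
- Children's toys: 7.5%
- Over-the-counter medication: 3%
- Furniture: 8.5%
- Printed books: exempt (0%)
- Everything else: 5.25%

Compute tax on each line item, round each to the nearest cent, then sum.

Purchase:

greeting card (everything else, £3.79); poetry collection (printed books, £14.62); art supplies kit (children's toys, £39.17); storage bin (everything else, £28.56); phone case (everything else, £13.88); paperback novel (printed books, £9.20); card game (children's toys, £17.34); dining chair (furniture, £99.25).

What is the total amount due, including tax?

£240.92

Greeting card £3.79: everything else → 5.25% → £0.20
Poetry collection £14.62: printed books → 0% → £0.00
Art supplies kit £39.17: children's toys → 7.5% → £2.94
Storage bin £28.56: everything else → 5.25% → £1.50
Phone case £13.88: everything else → 5.25% → £0.73
Paperback novel £9.20: printed books → 0% → £0.00
Card game £17.34: children's toys → 7.5% → £1.30
Dining chair £99.25: furniture → 8.5% → £8.44
Subtotal = £225.81; tax = £15.11; total due = £240.92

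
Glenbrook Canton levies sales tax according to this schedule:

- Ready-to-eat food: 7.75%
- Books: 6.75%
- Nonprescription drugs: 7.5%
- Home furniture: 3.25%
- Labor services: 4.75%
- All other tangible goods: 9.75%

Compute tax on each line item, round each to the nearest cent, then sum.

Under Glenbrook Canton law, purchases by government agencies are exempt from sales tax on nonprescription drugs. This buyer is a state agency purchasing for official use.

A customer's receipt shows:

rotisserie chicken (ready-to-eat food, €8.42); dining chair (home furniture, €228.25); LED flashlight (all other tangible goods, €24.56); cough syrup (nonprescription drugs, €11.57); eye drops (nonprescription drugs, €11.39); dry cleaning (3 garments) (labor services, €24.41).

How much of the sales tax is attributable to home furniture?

€7.42

Dining chair €228.25: home furniture → 3.25% → €7.42
Tax on home furniture = €7.42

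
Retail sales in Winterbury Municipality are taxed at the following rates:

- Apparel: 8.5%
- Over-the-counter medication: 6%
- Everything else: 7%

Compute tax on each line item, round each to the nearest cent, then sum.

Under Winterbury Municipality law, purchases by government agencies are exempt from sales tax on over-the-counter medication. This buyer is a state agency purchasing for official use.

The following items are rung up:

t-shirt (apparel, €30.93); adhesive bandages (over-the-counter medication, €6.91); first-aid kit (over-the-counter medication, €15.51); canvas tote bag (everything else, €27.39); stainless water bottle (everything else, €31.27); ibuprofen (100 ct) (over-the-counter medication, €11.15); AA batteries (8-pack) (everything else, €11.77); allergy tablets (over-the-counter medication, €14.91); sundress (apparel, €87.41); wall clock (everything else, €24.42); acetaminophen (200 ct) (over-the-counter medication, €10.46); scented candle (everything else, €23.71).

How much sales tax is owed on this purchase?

T-shirt €30.93: apparel → 8.5% → €2.63
Adhesive bandages €6.91: over-the-counter medication, buyer-exempt → 0% → €0.00
First-aid kit €15.51: over-the-counter medication, buyer-exempt → 0% → €0.00
Canvas tote bag €27.39: everything else → 7% → €1.92
Stainless water bottle €31.27: everything else → 7% → €2.19
Ibuprofen (100 ct) €11.15: over-the-counter medication, buyer-exempt → 0% → €0.00
AA batteries (8-pack) €11.77: everything else → 7% → €0.82
Allergy tablets €14.91: over-the-counter medication, buyer-exempt → 0% → €0.00
Sundress €87.41: apparel → 8.5% → €7.43
Wall clock €24.42: everything else → 7% → €1.71
Acetaminophen (200 ct) €10.46: over-the-counter medication, buyer-exempt → 0% → €0.00
Scented candle €23.71: everything else → 7% → €1.66
Total tax = €2.63 + €1.92 + €2.19 + €0.82 + €7.43 + €1.71 + €1.66 = €18.36

€18.36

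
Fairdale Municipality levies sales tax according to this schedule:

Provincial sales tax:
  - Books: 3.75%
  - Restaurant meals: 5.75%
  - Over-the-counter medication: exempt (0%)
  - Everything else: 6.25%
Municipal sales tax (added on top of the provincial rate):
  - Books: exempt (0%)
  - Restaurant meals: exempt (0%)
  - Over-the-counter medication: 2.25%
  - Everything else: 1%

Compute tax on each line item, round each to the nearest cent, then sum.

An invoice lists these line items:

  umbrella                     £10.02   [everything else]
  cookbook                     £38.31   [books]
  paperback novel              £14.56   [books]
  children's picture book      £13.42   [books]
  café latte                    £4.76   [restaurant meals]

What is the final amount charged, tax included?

£84.56

Umbrella £10.02: everything else → 6.25% + 1% municipal = 7.25% → £0.73
Cookbook £38.31: books → 3.75% + 0% municipal = 3.75% → £1.44
Paperback novel £14.56: books → 3.75% + 0% municipal = 3.75% → £0.55
Children's picture book £13.42: books → 3.75% + 0% municipal = 3.75% → £0.50
Café latte £4.76: restaurant meals → 5.75% + 0% municipal = 5.75% → £0.27
Subtotal = £81.07; tax = £3.49; total due = £84.56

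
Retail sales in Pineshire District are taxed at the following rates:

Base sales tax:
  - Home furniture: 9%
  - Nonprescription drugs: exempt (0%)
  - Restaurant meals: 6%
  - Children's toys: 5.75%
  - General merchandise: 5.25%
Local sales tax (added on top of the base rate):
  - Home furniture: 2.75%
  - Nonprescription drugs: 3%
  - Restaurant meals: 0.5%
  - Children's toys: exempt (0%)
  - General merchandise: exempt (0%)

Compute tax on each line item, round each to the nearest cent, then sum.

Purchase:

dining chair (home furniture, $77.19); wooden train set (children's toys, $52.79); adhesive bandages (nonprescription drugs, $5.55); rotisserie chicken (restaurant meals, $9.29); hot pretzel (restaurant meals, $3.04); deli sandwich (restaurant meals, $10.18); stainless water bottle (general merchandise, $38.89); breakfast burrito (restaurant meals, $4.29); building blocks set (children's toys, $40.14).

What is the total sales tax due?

Dining chair $77.19: home furniture → 9% + 2.75% local = 11.75% → $9.07
Wooden train set $52.79: children's toys → 5.75% + 0% local = 5.75% → $3.04
Adhesive bandages $5.55: nonprescription drugs → 0% + 3% local = 3% → $0.17
Rotisserie chicken $9.29: restaurant meals → 6% + 0.5% local = 6.5% → $0.60
Hot pretzel $3.04: restaurant meals → 6% + 0.5% local = 6.5% → $0.20
Deli sandwich $10.18: restaurant meals → 6% + 0.5% local = 6.5% → $0.66
Stainless water bottle $38.89: general merchandise → 5.25% + 0% local = 5.25% → $2.04
Breakfast burrito $4.29: restaurant meals → 6% + 0.5% local = 6.5% → $0.28
Building blocks set $40.14: children's toys → 5.75% + 0% local = 5.75% → $2.31
Total tax = $9.07 + $3.04 + $0.17 + $0.60 + $0.20 + $0.66 + $2.04 + $0.28 + $2.31 = $18.37

$18.37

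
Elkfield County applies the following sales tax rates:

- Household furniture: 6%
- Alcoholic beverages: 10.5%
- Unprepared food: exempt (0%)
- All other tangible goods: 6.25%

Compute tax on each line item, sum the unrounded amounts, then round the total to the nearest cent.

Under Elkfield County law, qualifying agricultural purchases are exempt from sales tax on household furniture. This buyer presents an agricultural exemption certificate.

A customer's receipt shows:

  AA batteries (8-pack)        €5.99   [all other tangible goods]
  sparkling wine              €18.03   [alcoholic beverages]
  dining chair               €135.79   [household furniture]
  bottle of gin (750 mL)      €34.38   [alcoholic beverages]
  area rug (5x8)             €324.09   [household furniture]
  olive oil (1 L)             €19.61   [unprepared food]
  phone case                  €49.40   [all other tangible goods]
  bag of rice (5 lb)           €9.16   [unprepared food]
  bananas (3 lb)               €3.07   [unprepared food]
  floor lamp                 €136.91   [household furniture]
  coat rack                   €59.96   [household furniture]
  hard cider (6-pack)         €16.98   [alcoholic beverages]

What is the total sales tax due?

€10.75

AA batteries (8-pack) €5.99: all other tangible goods → 6.25% → €0.374375
Sparkling wine €18.03: alcoholic beverages → 10.5% → €1.89315
Dining chair €135.79: household furniture, buyer-exempt → 0% → €0.00
Bottle of gin (750 mL) €34.38: alcoholic beverages → 10.5% → €3.6099
Area rug (5x8) €324.09: household furniture, buyer-exempt → 0% → €0.00
Olive oil (1 L) €19.61: unprepared food → 0% → €0.00
Phone case €49.40: all other tangible goods → 6.25% → €3.0875
Bag of rice (5 lb) €9.16: unprepared food → 0% → €0.00
Bananas (3 lb) €3.07: unprepared food → 0% → €0.00
Floor lamp €136.91: household furniture, buyer-exempt → 0% → €0.00
Coat rack €59.96: household furniture, buyer-exempt → 0% → €0.00
Hard cider (6-pack) €16.98: alcoholic beverages → 10.5% → €1.7829
Unrounded tax sum = €10.747825 → €10.75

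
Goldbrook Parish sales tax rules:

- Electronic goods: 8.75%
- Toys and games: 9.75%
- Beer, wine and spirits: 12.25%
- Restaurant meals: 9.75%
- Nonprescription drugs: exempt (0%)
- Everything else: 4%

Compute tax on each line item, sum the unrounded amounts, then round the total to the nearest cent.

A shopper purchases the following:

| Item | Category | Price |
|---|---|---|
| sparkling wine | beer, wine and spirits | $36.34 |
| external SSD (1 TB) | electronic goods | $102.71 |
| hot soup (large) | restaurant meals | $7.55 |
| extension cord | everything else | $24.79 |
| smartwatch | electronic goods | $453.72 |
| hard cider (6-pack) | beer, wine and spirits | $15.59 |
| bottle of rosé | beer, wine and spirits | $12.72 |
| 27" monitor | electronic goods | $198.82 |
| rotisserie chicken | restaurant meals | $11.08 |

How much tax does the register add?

$76.81

Sparkling wine $36.34: beer, wine and spirits → 12.25% → $4.45165
External SSD (1 TB) $102.71: electronic goods → 8.75% → $8.987125
Hot soup (large) $7.55: restaurant meals → 9.75% → $0.736125
Extension cord $24.79: everything else → 4% → $0.9916
Smartwatch $453.72: electronic goods → 8.75% → $39.7005
Hard cider (6-pack) $15.59: beer, wine and spirits → 12.25% → $1.909775
Bottle of rosé $12.72: beer, wine and spirits → 12.25% → $1.5582
27" monitor $198.82: electronic goods → 8.75% → $17.39675
Rotisserie chicken $11.08: restaurant meals → 9.75% → $1.0803
Unrounded tax sum = $76.812025 → $76.81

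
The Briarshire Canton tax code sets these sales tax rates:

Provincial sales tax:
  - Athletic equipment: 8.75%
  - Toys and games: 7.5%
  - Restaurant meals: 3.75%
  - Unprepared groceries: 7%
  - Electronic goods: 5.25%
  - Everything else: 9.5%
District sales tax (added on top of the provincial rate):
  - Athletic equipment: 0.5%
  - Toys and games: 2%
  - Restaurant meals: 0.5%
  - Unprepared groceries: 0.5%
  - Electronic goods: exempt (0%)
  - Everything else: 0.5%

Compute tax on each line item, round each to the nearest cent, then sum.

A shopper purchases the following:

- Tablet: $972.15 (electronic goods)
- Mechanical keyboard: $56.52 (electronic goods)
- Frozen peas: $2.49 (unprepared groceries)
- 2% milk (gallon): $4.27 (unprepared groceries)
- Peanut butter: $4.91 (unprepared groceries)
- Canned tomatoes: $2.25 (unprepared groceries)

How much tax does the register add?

Tablet $972.15: electronic goods → 5.25% + 0% district = 5.25% → $51.04
Mechanical keyboard $56.52: electronic goods → 5.25% + 0% district = 5.25% → $2.97
Frozen peas $2.49: unprepared groceries → 7% + 0.5% district = 7.5% → $0.19
2% milk (gallon) $4.27: unprepared groceries → 7% + 0.5% district = 7.5% → $0.32
Peanut butter $4.91: unprepared groceries → 7% + 0.5% district = 7.5% → $0.37
Canned tomatoes $2.25: unprepared groceries → 7% + 0.5% district = 7.5% → $0.17
Total tax = $51.04 + $2.97 + $0.19 + $0.32 + $0.37 + $0.17 = $55.06

$55.06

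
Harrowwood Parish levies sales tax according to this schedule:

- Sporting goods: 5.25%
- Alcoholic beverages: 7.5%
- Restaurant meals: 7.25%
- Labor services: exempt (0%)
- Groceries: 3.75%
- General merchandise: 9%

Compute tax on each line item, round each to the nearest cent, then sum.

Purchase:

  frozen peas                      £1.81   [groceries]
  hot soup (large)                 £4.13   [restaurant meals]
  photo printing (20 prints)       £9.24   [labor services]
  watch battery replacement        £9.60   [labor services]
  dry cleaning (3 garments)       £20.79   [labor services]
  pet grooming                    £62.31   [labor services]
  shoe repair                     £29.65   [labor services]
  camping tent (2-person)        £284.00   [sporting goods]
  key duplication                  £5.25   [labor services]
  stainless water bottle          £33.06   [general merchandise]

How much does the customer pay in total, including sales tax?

£478.10

Frozen peas £1.81: groceries → 3.75% → £0.07
Hot soup (large) £4.13: restaurant meals → 7.25% → £0.30
Photo printing (20 prints) £9.24: labor services → 0% → £0.00
Watch battery replacement £9.60: labor services → 0% → £0.00
Dry cleaning (3 garments) £20.79: labor services → 0% → £0.00
Pet grooming £62.31: labor services → 0% → £0.00
Shoe repair £29.65: labor services → 0% → £0.00
Camping tent (2-person) £284.00: sporting goods → 5.25% → £14.91
Key duplication £5.25: labor services → 0% → £0.00
Stainless water bottle £33.06: general merchandise → 9% → £2.98
Subtotal = £459.84; tax = £18.26; total due = £478.10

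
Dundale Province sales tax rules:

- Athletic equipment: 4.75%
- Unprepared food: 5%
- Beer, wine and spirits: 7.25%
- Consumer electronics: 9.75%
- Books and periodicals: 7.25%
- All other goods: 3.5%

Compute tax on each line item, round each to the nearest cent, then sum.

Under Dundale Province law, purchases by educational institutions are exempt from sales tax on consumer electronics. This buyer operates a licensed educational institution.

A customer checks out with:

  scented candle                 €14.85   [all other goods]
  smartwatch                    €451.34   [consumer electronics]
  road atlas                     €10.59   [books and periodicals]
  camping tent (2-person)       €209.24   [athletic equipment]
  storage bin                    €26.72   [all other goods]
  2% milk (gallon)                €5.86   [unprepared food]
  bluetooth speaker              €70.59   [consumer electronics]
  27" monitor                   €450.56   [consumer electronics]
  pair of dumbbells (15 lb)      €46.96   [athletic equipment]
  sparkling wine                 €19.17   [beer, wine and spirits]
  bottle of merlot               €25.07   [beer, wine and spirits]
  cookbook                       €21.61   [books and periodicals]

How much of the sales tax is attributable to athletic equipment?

Camping tent (2-person) €209.24: athletic equipment → 4.75% → €9.94
Pair of dumbbells (15 lb) €46.96: athletic equipment → 4.75% → €2.23
Tax on athletic equipment = €9.94 + €2.23 = €12.17

€12.17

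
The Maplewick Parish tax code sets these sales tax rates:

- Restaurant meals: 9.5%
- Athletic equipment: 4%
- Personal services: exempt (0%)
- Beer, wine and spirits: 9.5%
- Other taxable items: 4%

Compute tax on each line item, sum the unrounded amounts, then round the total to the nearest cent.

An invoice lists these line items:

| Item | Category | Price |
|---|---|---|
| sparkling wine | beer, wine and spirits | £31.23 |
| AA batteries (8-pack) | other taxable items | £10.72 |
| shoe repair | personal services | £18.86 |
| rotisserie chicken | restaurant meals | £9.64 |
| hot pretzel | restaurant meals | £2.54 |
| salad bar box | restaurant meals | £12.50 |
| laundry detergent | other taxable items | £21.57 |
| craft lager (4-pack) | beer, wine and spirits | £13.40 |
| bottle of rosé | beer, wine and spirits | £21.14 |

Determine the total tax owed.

£9.88

Sparkling wine £31.23: beer, wine and spirits → 9.5% → £2.96685
AA batteries (8-pack) £10.72: other taxable items → 4% → £0.4288
Shoe repair £18.86: personal services → 0% → £0.00
Rotisserie chicken £9.64: restaurant meals → 9.5% → £0.9158
Hot pretzel £2.54: restaurant meals → 9.5% → £0.2413
Salad bar box £12.50: restaurant meals → 9.5% → £1.1875
Laundry detergent £21.57: other taxable items → 4% → £0.8628
Craft lager (4-pack) £13.40: beer, wine and spirits → 9.5% → £1.273
Bottle of rosé £21.14: beer, wine and spirits → 9.5% → £2.0083
Unrounded tax sum = £9.88435 → £9.88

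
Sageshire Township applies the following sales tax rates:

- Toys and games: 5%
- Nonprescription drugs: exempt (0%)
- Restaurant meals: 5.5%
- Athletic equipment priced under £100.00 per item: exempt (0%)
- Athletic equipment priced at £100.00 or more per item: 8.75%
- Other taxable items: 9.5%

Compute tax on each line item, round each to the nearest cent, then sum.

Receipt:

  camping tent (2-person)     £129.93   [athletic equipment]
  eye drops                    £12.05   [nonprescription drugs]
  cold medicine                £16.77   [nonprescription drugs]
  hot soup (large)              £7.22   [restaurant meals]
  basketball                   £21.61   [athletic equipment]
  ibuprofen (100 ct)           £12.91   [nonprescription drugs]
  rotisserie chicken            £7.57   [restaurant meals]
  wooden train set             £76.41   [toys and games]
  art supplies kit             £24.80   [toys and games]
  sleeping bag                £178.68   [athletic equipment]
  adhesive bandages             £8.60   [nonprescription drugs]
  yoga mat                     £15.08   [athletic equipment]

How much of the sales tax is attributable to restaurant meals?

Hot soup (large) £7.22: restaurant meals → 5.5% → £0.40
Rotisserie chicken £7.57: restaurant meals → 5.5% → £0.42
Tax on restaurant meals = £0.40 + £0.42 = £0.82

£0.82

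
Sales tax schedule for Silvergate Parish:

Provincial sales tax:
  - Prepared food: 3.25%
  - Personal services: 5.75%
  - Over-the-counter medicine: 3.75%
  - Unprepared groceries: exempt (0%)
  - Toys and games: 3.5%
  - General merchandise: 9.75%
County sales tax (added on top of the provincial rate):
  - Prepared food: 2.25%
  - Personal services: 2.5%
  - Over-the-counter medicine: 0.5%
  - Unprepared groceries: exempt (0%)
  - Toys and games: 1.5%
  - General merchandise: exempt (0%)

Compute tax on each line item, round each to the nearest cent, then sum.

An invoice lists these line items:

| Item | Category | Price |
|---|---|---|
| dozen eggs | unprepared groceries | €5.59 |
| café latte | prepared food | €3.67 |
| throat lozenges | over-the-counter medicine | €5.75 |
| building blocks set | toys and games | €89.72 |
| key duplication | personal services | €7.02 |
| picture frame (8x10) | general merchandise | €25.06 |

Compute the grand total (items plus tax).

Dozen eggs €5.59: unprepared groceries → 0% + 0% county = 0% → €0.00
Café latte €3.67: prepared food → 3.25% + 2.25% county = 5.5% → €0.20
Throat lozenges €5.75: over-the-counter medicine → 3.75% + 0.5% county = 4.25% → €0.24
Building blocks set €89.72: toys and games → 3.5% + 1.5% county = 5% → €4.49
Key duplication €7.02: personal services → 5.75% + 2.5% county = 8.25% → €0.58
Picture frame (8x10) €25.06: general merchandise → 9.75% + 0% county = 9.75% → €2.44
Subtotal = €136.81; tax = €7.95; total due = €144.76

€144.76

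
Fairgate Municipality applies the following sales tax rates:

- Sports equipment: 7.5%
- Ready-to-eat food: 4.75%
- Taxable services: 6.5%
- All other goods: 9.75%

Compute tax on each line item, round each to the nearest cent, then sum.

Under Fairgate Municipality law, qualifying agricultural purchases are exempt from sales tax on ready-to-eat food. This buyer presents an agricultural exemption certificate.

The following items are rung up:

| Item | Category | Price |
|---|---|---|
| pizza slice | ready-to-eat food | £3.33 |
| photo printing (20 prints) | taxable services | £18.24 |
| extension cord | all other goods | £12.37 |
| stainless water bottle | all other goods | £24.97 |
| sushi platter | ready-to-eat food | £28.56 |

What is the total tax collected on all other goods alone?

£3.64

Extension cord £12.37: all other goods → 9.75% → £1.21
Stainless water bottle £24.97: all other goods → 9.75% → £2.43
Tax on all other goods = £1.21 + £2.43 = £3.64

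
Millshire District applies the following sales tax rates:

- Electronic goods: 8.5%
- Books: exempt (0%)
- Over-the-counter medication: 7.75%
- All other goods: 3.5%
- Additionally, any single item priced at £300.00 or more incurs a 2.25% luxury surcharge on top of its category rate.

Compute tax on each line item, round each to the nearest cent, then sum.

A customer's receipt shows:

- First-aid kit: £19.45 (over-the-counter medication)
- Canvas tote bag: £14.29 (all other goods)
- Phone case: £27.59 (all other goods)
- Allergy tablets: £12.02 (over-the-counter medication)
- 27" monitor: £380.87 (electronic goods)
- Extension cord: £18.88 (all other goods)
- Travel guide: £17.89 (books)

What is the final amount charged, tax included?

First-aid kit £19.45: over-the-counter medication → 7.75% → £1.51
Canvas tote bag £14.29: all other goods → 3.5% → £0.50
Phone case £27.59: all other goods → 3.5% → £0.97
Allergy tablets £12.02: over-the-counter medication → 7.75% → £0.93
27" monitor £380.87: electronic goods → 8.5% + 2.25% surcharge = 10.75% → £40.94
Extension cord £18.88: all other goods → 3.5% → £0.66
Travel guide £17.89: books → 0% → £0.00
Subtotal = £490.99; tax = £45.51; total due = £536.50

£536.50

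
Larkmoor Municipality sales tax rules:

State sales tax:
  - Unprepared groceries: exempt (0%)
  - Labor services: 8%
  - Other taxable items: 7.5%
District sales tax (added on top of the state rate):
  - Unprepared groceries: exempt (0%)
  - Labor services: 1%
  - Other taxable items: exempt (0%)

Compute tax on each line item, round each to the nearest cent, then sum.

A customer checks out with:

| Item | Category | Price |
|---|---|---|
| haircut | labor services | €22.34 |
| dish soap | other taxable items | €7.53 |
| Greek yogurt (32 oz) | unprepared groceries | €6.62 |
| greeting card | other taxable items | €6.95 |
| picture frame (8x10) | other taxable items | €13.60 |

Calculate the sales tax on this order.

Haircut €22.34: labor services → 8% + 1% district = 9% → €2.01
Dish soap €7.53: other taxable items → 7.5% + 0% district = 7.5% → €0.56
Greek yogurt (32 oz) €6.62: unprepared groceries → 0% + 0% district = 0% → €0.00
Greeting card €6.95: other taxable items → 7.5% + 0% district = 7.5% → €0.52
Picture frame (8x10) €13.60: other taxable items → 7.5% + 0% district = 7.5% → €1.02
Total tax = €2.01 + €0.56 + €0.52 + €1.02 = €4.11

€4.11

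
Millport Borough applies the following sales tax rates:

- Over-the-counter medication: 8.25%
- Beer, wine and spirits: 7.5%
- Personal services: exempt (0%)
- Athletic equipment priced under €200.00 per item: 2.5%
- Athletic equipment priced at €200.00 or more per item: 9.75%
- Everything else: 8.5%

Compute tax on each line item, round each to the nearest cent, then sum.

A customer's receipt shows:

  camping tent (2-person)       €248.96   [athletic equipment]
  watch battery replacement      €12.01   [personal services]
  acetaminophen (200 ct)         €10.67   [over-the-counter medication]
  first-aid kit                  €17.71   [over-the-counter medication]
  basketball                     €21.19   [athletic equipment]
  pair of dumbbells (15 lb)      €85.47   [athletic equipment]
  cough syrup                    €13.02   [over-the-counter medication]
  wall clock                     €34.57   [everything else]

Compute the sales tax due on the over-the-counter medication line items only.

€3.41

Acetaminophen (200 ct) €10.67: over-the-counter medication → 8.25% → €0.88
First-aid kit €17.71: over-the-counter medication → 8.25% → €1.46
Cough syrup €13.02: over-the-counter medication → 8.25% → €1.07
Tax on over-the-counter medication = €0.88 + €1.46 + €1.07 = €3.41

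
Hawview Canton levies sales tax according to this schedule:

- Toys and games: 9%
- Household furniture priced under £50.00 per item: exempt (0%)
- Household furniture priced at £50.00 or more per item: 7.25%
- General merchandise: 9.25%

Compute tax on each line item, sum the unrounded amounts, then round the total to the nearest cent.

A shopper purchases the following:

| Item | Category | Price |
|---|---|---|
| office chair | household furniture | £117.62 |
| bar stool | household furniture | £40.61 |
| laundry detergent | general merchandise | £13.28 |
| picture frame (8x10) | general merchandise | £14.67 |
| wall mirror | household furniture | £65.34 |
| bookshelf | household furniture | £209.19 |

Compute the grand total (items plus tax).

Office chair £117.62: household furniture, £50.00 or more → 7.25% → £8.52745
Bar stool £40.61: household furniture, under £50.00 → 0% → £0.00
Laundry detergent £13.28: general merchandise → 9.25% → £1.2284
Picture frame (8x10) £14.67: general merchandise → 9.25% → £1.356975
Wall mirror £65.34: household furniture, £50.00 or more → 7.25% → £4.73715
Bookshelf £209.19: household furniture, £50.00 or more → 7.25% → £15.166275
Subtotal = £460.71; unrounded tax = £31.01625 → £31.02; total due = £491.73

£491.73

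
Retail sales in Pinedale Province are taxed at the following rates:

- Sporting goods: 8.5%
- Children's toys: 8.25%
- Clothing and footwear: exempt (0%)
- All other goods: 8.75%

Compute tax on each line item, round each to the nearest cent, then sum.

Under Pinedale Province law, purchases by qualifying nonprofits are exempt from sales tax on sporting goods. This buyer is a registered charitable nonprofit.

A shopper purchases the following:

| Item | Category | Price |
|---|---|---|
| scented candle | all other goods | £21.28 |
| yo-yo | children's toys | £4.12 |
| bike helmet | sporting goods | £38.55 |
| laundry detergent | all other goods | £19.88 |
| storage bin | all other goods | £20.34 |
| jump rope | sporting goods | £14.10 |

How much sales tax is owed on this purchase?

£5.72

Scented candle £21.28: all other goods → 8.75% → £1.86
Yo-yo £4.12: children's toys → 8.25% → £0.34
Bike helmet £38.55: sporting goods, buyer-exempt → 0% → £0.00
Laundry detergent £19.88: all other goods → 8.75% → £1.74
Storage bin £20.34: all other goods → 8.75% → £1.78
Jump rope £14.10: sporting goods, buyer-exempt → 0% → £0.00
Total tax = £1.86 + £0.34 + £1.74 + £1.78 = £5.72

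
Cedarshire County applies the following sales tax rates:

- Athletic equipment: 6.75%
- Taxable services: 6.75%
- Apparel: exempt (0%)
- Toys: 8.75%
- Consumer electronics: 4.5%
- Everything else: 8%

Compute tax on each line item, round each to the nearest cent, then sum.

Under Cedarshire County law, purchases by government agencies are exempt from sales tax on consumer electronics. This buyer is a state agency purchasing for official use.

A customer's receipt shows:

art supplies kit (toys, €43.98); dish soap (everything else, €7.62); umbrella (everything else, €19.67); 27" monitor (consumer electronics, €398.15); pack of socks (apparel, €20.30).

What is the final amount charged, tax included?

€495.75

Art supplies kit €43.98: toys → 8.75% → €3.85
Dish soap €7.62: everything else → 8% → €0.61
Umbrella €19.67: everything else → 8% → €1.57
27" monitor €398.15: consumer electronics, buyer-exempt → 0% → €0.00
Pack of socks €20.30: apparel → 0% → €0.00
Subtotal = €489.72; tax = €6.03; total due = €495.75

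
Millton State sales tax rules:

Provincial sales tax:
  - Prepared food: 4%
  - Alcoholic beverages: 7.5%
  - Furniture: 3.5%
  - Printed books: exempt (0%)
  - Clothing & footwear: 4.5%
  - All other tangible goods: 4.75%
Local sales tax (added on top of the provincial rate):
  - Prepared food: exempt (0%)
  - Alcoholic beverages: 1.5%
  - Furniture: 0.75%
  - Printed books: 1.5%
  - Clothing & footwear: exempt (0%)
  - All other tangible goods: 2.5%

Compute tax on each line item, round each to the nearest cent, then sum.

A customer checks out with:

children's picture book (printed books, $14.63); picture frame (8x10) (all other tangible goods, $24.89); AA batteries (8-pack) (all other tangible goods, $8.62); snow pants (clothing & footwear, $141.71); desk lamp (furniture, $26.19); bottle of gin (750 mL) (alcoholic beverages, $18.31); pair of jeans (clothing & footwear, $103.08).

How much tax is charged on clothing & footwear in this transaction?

$11.02

Snow pants $141.71: clothing & footwear → 4.5% + 0% local = 4.5% → $6.38
Pair of jeans $103.08: clothing & footwear → 4.5% + 0% local = 4.5% → $4.64
Tax on clothing & footwear = $6.38 + $4.64 = $11.02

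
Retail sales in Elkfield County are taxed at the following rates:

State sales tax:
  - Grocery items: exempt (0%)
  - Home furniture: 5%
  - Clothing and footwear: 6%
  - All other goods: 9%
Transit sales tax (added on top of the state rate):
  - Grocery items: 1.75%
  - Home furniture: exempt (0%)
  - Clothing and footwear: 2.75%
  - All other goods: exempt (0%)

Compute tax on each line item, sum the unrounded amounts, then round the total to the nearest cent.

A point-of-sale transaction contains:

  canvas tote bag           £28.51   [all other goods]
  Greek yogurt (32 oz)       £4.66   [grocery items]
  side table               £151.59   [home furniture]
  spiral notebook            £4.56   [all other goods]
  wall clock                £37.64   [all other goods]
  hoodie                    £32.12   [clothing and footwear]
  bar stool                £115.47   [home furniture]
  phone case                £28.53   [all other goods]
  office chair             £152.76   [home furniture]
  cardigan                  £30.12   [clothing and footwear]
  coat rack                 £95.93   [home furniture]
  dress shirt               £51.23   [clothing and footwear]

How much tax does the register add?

£44.73

Canvas tote bag £28.51: all other goods → 9% + 0% transit = 9% → £2.5659
Greek yogurt (32 oz) £4.66: grocery items → 0% + 1.75% transit = 1.75% → £0.08155
Side table £151.59: home furniture → 5% + 0% transit = 5% → £7.5795
Spiral notebook £4.56: all other goods → 9% + 0% transit = 9% → £0.4104
Wall clock £37.64: all other goods → 9% + 0% transit = 9% → £3.3876
Hoodie £32.12: clothing and footwear → 6% + 2.75% transit = 8.75% → £2.8105
Bar stool £115.47: home furniture → 5% + 0% transit = 5% → £5.7735
Phone case £28.53: all other goods → 9% + 0% transit = 9% → £2.5677
Office chair £152.76: home furniture → 5% + 0% transit = 5% → £7.638
Cardigan £30.12: clothing and footwear → 6% + 2.75% transit = 8.75% → £2.6355
Coat rack £95.93: home furniture → 5% + 0% transit = 5% → £4.7965
Dress shirt £51.23: clothing and footwear → 6% + 2.75% transit = 8.75% → £4.482625
Unrounded tax sum = £44.729275 → £44.73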